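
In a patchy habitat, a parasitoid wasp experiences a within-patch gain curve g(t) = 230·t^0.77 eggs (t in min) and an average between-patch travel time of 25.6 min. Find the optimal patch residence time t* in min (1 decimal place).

85.7 min

Maximise g(t)/(T+t): set derivative to zero → g'(t)(T+t) = g(t).
g'(t) = 0.77·230·t^-0.23. Setting 0.77·230·t^-0.23 = 230·t^0.77/(25.6+t) gives 0.77(25.6+t) = t, so 0.23·t = 0.77×25.6.
t* = 0.77×25.6/0.23 = 85.7 min.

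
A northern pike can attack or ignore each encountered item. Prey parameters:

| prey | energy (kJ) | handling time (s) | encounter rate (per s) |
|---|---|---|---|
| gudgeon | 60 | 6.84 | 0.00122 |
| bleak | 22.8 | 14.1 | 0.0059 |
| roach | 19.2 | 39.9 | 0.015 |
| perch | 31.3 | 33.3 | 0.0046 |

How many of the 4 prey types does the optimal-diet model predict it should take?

E/h in descending order: gudgeon 8.77, bleak 1.62, perch 0.94, roach 0.481 kJ/s. The optimal diet is the largest prefix of this list for which every included type satisfies E_i/h_i > R on the types above it.
Rate on top 1: 0.07259. bleak: 1.62 > 0.07259 → include.
Rate on top 2: 0.1903. perch: 0.94 > 0.1903 → include.
Rate on top 3: 0.2826. roach: 0.481 > 0.2826 → include.
Optimal diet: gudgeon, bleak, perch, roach — 4 of 4 types.

4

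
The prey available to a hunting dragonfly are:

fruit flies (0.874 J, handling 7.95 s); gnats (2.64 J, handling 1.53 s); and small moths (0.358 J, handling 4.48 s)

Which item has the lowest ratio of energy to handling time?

small moths

In descending order of E/h:
gnats: 2.64/1.53 = 1.73 J/s
fruit flies: 0.874/7.95 = 0.11 J/s
small moths: 0.358/4.48 = 0.0799 J/s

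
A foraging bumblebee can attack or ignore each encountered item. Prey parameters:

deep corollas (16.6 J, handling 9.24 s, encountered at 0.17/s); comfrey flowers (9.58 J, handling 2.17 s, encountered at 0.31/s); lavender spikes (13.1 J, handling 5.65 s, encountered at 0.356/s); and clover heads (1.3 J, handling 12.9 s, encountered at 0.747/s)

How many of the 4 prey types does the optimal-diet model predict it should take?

2

Rank by E/h (J/s): comfrey flowers 4.41, lavender spikes 2.32, deep corollas 1.8, clover heads 0.101. Include each in turn until the next type's E/h falls below the running intake rate.
Rate on top 1: 1.775. lavender spikes: 2.32 > 1.775 → include.
Rate on top 2: 2.072. deep corollas: 1.8 < 2.072 → exclude; stop.
Optimal diet: comfrey flowers, lavender spikes — 2 of 4 types.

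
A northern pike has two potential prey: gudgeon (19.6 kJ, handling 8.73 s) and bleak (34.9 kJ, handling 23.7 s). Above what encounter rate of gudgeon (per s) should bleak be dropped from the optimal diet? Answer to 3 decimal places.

The zero-one rule: include bleak iff E₂/h₂ > λE₁/(1+λh₁). Equality gives the switch point.
λE₁h₂ = E₂ + λE₂h₁ ⇒ λ = E₂/(E₁h₂ − E₂h₁) = 34.9/(464.5 − 304.7) = 0.2183 per s.

0.218 per s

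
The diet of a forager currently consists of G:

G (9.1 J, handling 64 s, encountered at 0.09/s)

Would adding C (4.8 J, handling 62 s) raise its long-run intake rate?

On G alone, R = ΣλE/(1+Σλh) = 0.819/6.76 = 0.1212 J/s.
Profitability of C: 4.8/62 = 0.07742 J/s.
Since 0.07742 < R, time spent handling C is better spent searching.

No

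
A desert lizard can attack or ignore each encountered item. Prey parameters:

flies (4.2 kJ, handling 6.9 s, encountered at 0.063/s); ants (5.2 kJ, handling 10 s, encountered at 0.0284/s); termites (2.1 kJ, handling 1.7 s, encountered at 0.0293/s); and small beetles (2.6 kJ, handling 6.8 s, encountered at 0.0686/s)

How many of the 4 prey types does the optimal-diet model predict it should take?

Profitabilities (E/h, kJ/s): termites 1.24, flies 0.609, ants 0.52, small beetles 0.382. Add prey in this order while the next type's profitability exceeds the intake rate on those already taken.
Rate on top 1: 0.05861. flies: 0.609 > 0.05861 → include.
Rate on top 2: 0.2197. ants: 0.52 > 0.2197 → include.
Rate on top 3: 0.2679. small beetles: 0.382 > 0.2679 → include.
Optimal diet: termites, flies, ants, small beetles — 4 of 4 types.

4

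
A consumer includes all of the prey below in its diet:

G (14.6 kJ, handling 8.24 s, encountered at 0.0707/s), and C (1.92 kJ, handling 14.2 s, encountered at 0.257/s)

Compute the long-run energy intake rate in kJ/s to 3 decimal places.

0.292 kJ/s

R = (0.0707×14.6 + 0.257×1.92) / (1 + 0.0707×8.24 + 0.257×14.2) = 1.526/5.232 = 0.2916 kJ/s.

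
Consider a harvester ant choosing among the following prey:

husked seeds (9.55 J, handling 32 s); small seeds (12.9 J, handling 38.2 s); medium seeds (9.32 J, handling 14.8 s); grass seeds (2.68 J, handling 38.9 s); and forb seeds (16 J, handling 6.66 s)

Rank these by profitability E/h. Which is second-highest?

medium seeds

In descending order of E/h:
forb seeds: 16/6.66 = 2.4 J/s
medium seeds: 9.32/14.8 = 0.63 J/s
small seeds: 12.9/38.2 = 0.338 J/s
husked seeds: 9.55/32 = 0.298 J/s
grass seeds: 2.68/38.9 = 0.0689 J/s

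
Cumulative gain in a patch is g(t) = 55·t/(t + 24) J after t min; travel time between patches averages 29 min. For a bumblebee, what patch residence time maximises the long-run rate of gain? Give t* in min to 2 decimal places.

Maximise g(t)/(T+t): set derivative to zero → g'(t)(T+t) = g(t).
g'(t) = 55·24/(t + 24)². Setting 55·24/(t+24)² = 55t/[(t+24)(29+t)] gives 24(29+t) = t(t+24), so t² = 24×29 = 696.
t* = √696 = 26.38 min.

26.38 min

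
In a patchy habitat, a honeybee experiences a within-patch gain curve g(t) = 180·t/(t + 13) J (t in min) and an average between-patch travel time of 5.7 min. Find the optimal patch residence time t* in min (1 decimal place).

8.6 min

Maximise g(t)/(T+t): set derivative to zero → g'(t)(T+t) = g(t).
g'(t) = 180·13/(t + 13)². Setting 180·13/(t+13)² = 180t/[(t+13)(5.7+t)] gives 13(5.7+t) = t(t+13), so t² = 13×5.7 = 74.1.
t* = √74.1 = 8.608 min.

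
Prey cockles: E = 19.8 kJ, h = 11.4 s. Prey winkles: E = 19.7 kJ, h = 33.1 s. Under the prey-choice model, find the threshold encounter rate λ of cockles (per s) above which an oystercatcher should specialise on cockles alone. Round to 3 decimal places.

At the threshold, the rate on cockles alone equals the profitability of winkles: λ·19.8/(1 + λ·11.4) = 19.7/33.1 = 0.5952.
Rearranging, λ(19.8 − 0.5952×11.4) = 0.5952, so λ = 0.5952/13.02 = 0.04573 per s.

0.046 per s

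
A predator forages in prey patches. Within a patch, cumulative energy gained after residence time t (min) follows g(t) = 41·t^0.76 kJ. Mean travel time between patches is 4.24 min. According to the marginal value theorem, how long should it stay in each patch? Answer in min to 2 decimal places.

13.43 min

Maximise g(t)/(T+t): set derivative to zero → g'(t)(T+t) = g(t).
g'(t) = 0.76·41·t^-0.24. Setting 0.76·41·t^-0.24 = 41·t^0.76/(4.24+t) gives 0.76(4.24+t) = t, so 0.24·t = 0.76×4.24.
t* = 0.76×4.24/0.24 = 13.43 min.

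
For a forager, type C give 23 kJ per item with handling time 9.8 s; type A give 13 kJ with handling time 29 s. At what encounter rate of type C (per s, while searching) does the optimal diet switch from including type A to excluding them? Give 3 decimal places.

The zero-one rule: include type A iff E₂/h₂ > λE₁/(1+λh₁). Equality gives the switch point.
λE₁h₂ = E₂ + λE₂h₁ ⇒ λ = E₂/(E₁h₂ − E₂h₁) = 13/(667 − 127.4) = 0.02409 per s.

0.024 per s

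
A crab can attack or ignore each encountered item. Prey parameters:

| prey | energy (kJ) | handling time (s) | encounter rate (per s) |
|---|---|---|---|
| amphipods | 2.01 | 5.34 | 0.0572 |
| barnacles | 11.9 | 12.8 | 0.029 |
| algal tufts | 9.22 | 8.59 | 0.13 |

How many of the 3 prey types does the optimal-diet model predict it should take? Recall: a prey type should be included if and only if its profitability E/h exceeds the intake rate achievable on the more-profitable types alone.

Rank by E/h (kJ/s): algal tufts 1.07, barnacles 0.93, amphipods 0.376. Include each in turn until the next type's E/h falls below the running intake rate.
Rate on top 1: 0.5663. barnacles: 0.93 > 0.5663 → include.
Rate on top 2: 0.6205. amphipods: 0.376 < 0.6205 → exclude; stop.
Optimal diet: algal tufts, barnacles — 2 of 3 types.

2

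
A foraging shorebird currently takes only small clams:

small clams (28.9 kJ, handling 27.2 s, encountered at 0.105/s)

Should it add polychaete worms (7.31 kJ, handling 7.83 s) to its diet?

Intake rate on the current diet: R = (0.105×28.9) / (1 + 0.105×27.2) = 3.034/3.856 = 0.787 kJ/s.
polychaete worms: E/h = 7.31/7.83 = 0.9336 kJ/s.
Since 0.9336 > R, including polychaete worms increases the long-run rate.

Yes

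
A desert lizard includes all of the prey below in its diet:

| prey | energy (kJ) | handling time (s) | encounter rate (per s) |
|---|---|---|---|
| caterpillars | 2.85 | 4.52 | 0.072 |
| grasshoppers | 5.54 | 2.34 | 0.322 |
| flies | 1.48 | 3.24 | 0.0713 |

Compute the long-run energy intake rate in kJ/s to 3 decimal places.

Energy encountered per unit search time: 0.072×2.85 + 0.322×5.54 + 0.0713×1.48 = 2.095 kJ/s.
Handling time per unit search time: 0.072×4.52 + 0.322×2.34 + 0.0713×3.24 = 1.31.
Rate = 2.095/(1 + 1.31) = 0.9068 kJ/s.

0.907 kJ/s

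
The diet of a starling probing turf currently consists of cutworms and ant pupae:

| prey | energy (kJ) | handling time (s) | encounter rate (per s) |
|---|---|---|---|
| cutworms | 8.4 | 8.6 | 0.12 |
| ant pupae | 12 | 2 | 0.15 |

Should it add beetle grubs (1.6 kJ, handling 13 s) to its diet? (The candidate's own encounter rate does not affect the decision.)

On cutworms and ant pupae alone, R = ΣλE/(1+Σλh) = 2.808/2.332 = 1.204 kJ/s.
Profitability of beetle grubs: 1.6/13 = 0.1231 kJ/s.
0.1231 < 1.204, so adding beetle grubs would lower the average — exclude it.

No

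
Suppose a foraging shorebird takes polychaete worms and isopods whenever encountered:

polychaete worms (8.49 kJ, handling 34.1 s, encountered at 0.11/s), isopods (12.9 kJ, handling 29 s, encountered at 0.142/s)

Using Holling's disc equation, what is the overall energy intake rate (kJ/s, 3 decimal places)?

0.312 kJ/s

R = Σλ_iE_i / (1 + Σλ_ih_i)
Numerator: 0.11×8.49 + 0.142×12.9 = 2.766
Denominator: 1 + 0.11×34.1 + 0.142×29 = 8.869
R = 2.766/8.869 = 0.3118 kJ/s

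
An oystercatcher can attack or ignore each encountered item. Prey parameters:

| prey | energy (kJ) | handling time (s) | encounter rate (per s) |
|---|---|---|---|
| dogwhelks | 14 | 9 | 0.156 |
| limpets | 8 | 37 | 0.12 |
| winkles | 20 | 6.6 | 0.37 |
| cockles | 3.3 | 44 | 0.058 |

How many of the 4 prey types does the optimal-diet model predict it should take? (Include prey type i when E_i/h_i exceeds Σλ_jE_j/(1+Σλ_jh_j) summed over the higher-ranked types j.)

E/h in descending order: winkles 3.03, dogwhelks 1.56, limpets 0.216, cockles 0.075 kJ/s. The optimal diet is the largest prefix of this list for which every included type satisfies E_i/h_i > R on the types above it.
Rate on top 1: 2.15. dogwhelks: 1.56 < 2.15 → exclude; stop.
Optimal diet: winkles — 1 of 4 types.

1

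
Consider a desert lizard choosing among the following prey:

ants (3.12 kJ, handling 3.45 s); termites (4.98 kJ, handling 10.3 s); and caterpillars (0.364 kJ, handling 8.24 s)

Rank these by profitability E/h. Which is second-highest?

termites

Profitability E/h (kJ/s): ants = 3.12/3.45 = 0.904, termites = 4.98/10.3 = 0.483, caterpillars = 0.364/8.24 = 0.0442.
Ranked: ants > termites > caterpillars.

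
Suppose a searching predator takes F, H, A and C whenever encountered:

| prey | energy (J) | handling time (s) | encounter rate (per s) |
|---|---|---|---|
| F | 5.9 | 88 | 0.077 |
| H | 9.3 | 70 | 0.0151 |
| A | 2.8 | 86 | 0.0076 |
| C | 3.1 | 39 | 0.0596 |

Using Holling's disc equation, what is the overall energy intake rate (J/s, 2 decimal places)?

Energy encountered per unit search time: 0.077×5.9 + 0.0151×9.3 + 0.0076×2.8 + 0.0596×3.1 = 0.8008 J/s.
Handling time per unit search time: 0.077×88 + 0.0151×70 + 0.0076×86 + 0.0596×39 = 10.81.
Rate = 0.8008/(1 + 10.81) = 0.0678 J/s.

0.07 J/s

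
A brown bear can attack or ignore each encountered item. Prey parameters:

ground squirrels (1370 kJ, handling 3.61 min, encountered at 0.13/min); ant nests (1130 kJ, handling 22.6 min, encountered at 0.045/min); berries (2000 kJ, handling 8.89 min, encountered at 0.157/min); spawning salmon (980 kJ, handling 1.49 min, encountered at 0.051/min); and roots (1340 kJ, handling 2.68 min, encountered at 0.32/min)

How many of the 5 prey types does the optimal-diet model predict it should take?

3

Profitabilities (E/h, kJ/min): spawning salmon 658, roots 500, ground squirrels 380, berries 225, ant nests 50. Add prey in this order while the next type's profitability exceeds the intake rate on those already taken.
Rate on top 1: 46.45. roots: 500 > 46.45 → include.
Rate on top 2: 247.6. ground squirrels: 380 > 247.6 → include.
Rate on top 3: 273.4. berries: 225 < 273.4 → exclude; stop.
Optimal diet: spawning salmon, roots, ground squirrels — 3 of 5 types.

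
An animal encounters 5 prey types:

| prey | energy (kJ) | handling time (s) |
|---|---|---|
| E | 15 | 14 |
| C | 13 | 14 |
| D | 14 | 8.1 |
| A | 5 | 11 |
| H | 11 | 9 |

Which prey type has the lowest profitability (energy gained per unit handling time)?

A

Profitability E/h (kJ/s): E = 15/14 = 1.07, C = 13/14 = 0.929, D = 14/8.1 = 1.73, A = 5/11 = 0.455, H = 11/9 = 1.22.
Ranked: D > H > E > C > A.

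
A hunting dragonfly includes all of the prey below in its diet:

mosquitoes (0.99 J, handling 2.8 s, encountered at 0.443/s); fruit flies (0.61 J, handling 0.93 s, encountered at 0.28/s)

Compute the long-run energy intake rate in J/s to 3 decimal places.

0.244 J/s

Energy encountered per unit search time: 0.443×0.99 + 0.28×0.61 = 0.6094 J/s.
Handling time per unit search time: 0.443×2.8 + 0.28×0.93 = 1.501.
Rate = 0.6094/(1 + 1.501) = 0.2437 J/s.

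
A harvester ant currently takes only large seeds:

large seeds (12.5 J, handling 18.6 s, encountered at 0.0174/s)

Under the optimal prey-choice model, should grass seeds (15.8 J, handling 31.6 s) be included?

Current rate: (0.0174×12.5)/(1 + 0.0174×18.6) = 0.1643 J/s.
grass seeds: E/h = 15.8/31.6 = 0.5 J/s.
0.5 > 0.1643, so adding grass seeds raises the average — include it.

Yes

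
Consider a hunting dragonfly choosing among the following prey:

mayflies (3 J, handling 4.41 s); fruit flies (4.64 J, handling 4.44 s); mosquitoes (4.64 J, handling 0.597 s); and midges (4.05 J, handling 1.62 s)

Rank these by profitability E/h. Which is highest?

mosquitoes

Profitability E/h (J/s): mayflies = 3/4.41 = 0.68, fruit flies = 4.64/4.44 = 1.05, mosquitoes = 4.64/0.597 = 7.77, midges = 4.05/1.62 = 2.5.
Ranked: mosquitoes > midges > fruit flies > mayflies.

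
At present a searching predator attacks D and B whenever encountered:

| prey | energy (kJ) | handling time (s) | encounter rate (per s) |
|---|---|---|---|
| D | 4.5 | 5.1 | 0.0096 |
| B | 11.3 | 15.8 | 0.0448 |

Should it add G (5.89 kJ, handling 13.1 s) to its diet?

Intake rate on the current diet: R = (0.0096×4.5 + 0.0448×11.3) / (1 + 0.0096×5.1 + 0.0448×15.8) = 0.5494/1.757 = 0.3128 kJ/s.
G: E/h = 5.89/13.1 = 0.4496 kJ/s.
Since 0.4496 > R, including G increases the long-run rate.

Yes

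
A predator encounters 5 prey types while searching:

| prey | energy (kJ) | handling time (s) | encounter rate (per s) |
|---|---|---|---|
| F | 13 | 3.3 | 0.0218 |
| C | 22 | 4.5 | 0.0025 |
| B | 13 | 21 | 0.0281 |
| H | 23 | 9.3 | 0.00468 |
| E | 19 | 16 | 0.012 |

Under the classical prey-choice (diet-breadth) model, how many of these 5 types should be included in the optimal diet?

Rank by E/h (kJ/s): C 4.89, F 3.94, H 2.47, E 1.19, B 0.619. Include each in turn until the next type's E/h falls below the running intake rate.
Rate on top 1: 0.05439. F: 3.94 > 0.05439 → include.
Rate on top 2: 0.3124. H: 2.47 > 0.3124 → include.
Rate on top 3: 0.3959. E: 1.19 > 0.3959 → include.
Rate on top 4: 0.5111. B: 0.619 > 0.5111 → include.
Optimal diet: C, F, H, E, B — 5 of 5 types.

5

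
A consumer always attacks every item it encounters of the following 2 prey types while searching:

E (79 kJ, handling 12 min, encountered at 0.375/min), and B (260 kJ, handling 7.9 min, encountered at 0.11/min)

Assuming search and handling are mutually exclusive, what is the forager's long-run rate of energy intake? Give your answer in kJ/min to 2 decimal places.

Energy encountered per unit search time: 0.375×79 + 0.11×260 = 58.23 kJ/min.
Handling time per unit search time: 0.375×12 + 0.11×7.9 = 5.369.
Rate = 58.23/(1 + 5.369) = 9.142 kJ/min.

9.14 kJ/min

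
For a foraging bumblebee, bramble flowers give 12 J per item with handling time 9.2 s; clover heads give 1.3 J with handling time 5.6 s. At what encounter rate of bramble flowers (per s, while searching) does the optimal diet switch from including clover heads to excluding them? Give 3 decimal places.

0.024 per s

The zero-one rule: include clover heads iff E₂/h₂ > λE₁/(1+λh₁). Equality gives the switch point.
λE₁h₂ = E₂ + λE₂h₁ ⇒ λ = E₂/(E₁h₂ − E₂h₁) = 1.3/(67.2 − 11.96) = 0.02353 per s.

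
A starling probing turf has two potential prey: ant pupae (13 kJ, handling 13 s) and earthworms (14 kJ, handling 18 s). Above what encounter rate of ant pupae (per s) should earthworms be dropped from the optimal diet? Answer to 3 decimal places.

0.269 per s

The zero-one rule: include earthworms iff E₂/h₂ > λE₁/(1+λh₁). Equality gives the switch point.
λE₁h₂ = E₂ + λE₂h₁ ⇒ λ = E₂/(E₁h₂ − E₂h₁) = 14/(234 − 182) = 0.2692 per s.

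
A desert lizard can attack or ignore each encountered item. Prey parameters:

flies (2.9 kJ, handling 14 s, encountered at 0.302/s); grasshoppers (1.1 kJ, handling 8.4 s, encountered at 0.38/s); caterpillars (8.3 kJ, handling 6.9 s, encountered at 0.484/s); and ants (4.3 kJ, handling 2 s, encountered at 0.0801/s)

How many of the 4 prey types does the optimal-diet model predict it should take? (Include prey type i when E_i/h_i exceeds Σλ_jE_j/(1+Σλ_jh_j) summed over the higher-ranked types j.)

E/h in descending order: ants 2.15, caterpillars 1.2, flies 0.207, grasshoppers 0.131 kJ/s. The optimal diet is the largest prefix of this list for which every included type satisfies E_i/h_i > R on the types above it.
Rate on top 1: 0.2969. caterpillars: 1.2 > 0.2969 → include.
Rate on top 2: 0.9693. flies: 0.207 < 0.9693 → exclude; stop.
Optimal diet: ants, caterpillars — 2 of 4 types.

2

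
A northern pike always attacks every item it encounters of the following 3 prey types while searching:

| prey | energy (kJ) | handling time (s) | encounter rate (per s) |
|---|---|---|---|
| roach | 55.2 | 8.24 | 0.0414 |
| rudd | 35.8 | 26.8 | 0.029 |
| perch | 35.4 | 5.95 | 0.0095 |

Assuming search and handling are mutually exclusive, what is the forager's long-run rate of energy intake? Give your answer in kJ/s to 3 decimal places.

1.683 kJ/s

R = (0.0414×55.2 + 0.029×35.8 + 0.0095×35.4) / (1 + 0.0414×8.24 + 0.029×26.8 + 0.0095×5.95) = 3.66/2.175 = 1.683 kJ/s.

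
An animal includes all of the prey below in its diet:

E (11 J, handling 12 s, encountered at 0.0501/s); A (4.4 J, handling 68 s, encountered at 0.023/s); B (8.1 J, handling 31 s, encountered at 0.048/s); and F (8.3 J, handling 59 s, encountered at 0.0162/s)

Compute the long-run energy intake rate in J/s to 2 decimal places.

R = Σλ_iE_i / (1 + Σλ_ih_i)
Numerator: 0.0501×11 + 0.023×4.4 + 0.048×8.1 + 0.0162×8.3 = 1.176
Denominator: 1 + 0.0501×12 + 0.023×68 + 0.048×31 + 0.0162×59 = 5.609
R = 1.176/5.609 = 0.2096 J/s

0.21 J/s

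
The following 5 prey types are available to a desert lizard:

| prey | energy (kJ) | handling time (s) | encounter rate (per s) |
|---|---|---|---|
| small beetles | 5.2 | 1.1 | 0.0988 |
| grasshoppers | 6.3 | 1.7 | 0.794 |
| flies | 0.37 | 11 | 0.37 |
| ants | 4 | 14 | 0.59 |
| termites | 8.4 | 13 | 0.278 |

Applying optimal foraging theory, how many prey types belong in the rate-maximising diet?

Profitabilities (E/h, kJ/s): small beetles 4.73, grasshoppers 3.71, termites 0.646, ants 0.286, flies 0.0336. Add prey in this order while the next type's profitability exceeds the intake rate on those already taken.
Rate on top 1: 0.4634. grasshoppers: 3.71 > 0.4634 → include.
Rate on top 2: 2.244. termites: 0.646 < 2.244 → exclude; stop.
Optimal diet: small beetles, grasshoppers — 2 of 5 types.

2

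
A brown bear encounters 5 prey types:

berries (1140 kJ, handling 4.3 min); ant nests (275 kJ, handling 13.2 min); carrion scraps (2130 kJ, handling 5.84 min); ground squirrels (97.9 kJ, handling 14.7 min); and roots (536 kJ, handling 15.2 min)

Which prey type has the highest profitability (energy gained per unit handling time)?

In descending order of E/h:
carrion scraps: 2130/5.84 = 365 kJ/min
berries: 1140/4.3 = 265 kJ/min
roots: 536/15.2 = 35.3 kJ/min
ant nests: 275/13.2 = 20.8 kJ/min
ground squirrels: 97.9/14.7 = 6.66 kJ/min

carrion scraps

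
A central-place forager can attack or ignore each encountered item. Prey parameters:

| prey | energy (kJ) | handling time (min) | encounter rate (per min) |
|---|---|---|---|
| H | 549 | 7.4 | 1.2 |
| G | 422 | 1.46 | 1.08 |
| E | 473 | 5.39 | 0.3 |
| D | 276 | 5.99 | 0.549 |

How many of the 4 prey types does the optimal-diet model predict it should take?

Rank by E/h (kJ/min): G 289, E 87.8, H 74.2, D 46.1. Include each in turn until the next type's E/h falls below the running intake rate.
Rate on top 1: 176.9. E: 87.8 < 176.9 → exclude; stop.
Optimal diet: G — 1 of 4 types.

1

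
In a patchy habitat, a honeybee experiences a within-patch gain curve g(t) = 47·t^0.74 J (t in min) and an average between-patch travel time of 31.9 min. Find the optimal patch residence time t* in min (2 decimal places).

Optimal t* satisfies g'(t*) = g(t*)/(T + t*).
g'(t) = 0.74·47·t^-0.26. Setting 0.74·47·t^-0.26 = 47·t^0.74/(31.9+t) gives 0.74(31.9+t) = t, so 0.26·t = 0.74×31.9.
t* = 0.74×31.9/0.26 = 90.79 min.

90.79 min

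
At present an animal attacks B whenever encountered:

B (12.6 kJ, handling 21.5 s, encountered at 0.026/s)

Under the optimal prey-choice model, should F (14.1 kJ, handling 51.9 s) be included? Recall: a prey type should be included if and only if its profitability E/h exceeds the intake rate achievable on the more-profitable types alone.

Yes

Intake rate on the current diet: R = (0.026×12.6) / (1 + 0.026×21.5) = 0.3276/1.559 = 0.2101 kJ/s.
Profitability of F: 14.1/51.9 = 0.2717 kJ/s.
Since 0.2717 > R, including F increases the long-run rate.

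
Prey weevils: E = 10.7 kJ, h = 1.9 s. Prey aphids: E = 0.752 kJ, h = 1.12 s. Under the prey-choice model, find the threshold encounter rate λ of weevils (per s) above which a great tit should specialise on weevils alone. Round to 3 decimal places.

0.071 per s

Drop aphids once their profitability E₂/h₂ falls below the rate achievable on weevils alone: E₂/h₂ = λE₁/(1 + λh₁).
Solve for λ: λE₁h₂ = E₂(1 + λh₁) → λ(E₁h₂ − E₂h₁) = E₂ → λ = E₂/(E₁h₂ − E₂h₁).
λ = 0.752/(10.7×1.12 − 0.752×1.9) = 0.752/10.56 = 0.07124 per s.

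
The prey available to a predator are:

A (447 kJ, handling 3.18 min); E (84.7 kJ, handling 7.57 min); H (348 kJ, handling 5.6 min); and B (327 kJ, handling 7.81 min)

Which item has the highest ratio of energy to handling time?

In descending order of E/h:
A: 447/3.18 = 141 kJ/min
H: 348/5.6 = 62.1 kJ/min
B: 327/7.81 = 41.9 kJ/min
E: 84.7/7.57 = 11.2 kJ/min

A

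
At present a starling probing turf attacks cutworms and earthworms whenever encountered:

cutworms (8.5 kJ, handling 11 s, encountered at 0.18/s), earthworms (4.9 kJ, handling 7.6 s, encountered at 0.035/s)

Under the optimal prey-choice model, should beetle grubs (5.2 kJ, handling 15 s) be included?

No

Current rate: (0.18×8.5 + 0.035×4.9)/(1 + 0.18×11 + 0.035×7.6) = 0.5242 kJ/s.
beetle grubs: E/h = 5.2/15 = 0.3467 kJ/s.
Since 0.3467 < R, time spent handling beetle grubs is better spent searching.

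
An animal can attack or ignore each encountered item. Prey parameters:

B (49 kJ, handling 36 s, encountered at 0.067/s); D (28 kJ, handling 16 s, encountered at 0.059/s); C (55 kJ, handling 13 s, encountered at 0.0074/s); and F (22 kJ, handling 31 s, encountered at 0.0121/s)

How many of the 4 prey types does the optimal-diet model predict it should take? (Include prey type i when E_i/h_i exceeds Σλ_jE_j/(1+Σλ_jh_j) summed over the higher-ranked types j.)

E/h in descending order: C 4.23, D 1.75, B 1.36, F 0.71 kJ/s. The optimal diet is the largest prefix of this list for which every included type satisfies E_i/h_i > R on the types above it.
Rate on top 1: 0.3713. D: 1.75 > 0.3713 → include.
Rate on top 2: 1.009. B: 1.36 > 1.009 → include.
Rate on top 3: 1.2. F: 0.71 < 1.2 → exclude; stop.
Optimal diet: C, D, B — 3 of 4 types.

3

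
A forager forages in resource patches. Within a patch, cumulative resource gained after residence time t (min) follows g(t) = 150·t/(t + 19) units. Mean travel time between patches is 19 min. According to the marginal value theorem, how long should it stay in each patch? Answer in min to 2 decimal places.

19.00 min

By the marginal value theorem, leave when the instantaneous gain rate g'(t) equals the habitat-wide average g(t)/(T + t).
g'(t) = 150·19/(t + 19)². Setting 150·19/(t+19)² = 150t/[(t+19)(19+t)] gives 19(19+t) = t(t+19), so t² = 19×19 = 361.
t* = √361 = 19 min.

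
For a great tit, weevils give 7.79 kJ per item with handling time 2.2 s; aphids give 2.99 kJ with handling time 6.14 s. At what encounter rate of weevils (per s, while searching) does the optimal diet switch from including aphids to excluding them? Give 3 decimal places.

The zero-one rule: include aphids iff E₂/h₂ > λE₁/(1+λh₁). Equality gives the switch point.
λE₁h₂ = E₂ + λE₂h₁ ⇒ λ = E₂/(E₁h₂ − E₂h₁) = 2.99/(47.83 − 6.578) = 0.07248 per s.

0.072 per s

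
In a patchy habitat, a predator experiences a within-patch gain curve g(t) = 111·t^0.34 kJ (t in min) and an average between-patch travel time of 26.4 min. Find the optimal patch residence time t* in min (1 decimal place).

By the marginal value theorem, leave when the instantaneous gain rate g'(t) equals the habitat-wide average g(t)/(T + t).
g'(t) = 0.34·111·t^-0.66. Setting 0.34·111·t^-0.66 = 111·t^0.34/(26.4+t) gives 0.34(26.4+t) = t, so 0.66·t = 0.34×26.4.
t* = 0.34×26.4/0.66 = 13.6 min.

13.6 min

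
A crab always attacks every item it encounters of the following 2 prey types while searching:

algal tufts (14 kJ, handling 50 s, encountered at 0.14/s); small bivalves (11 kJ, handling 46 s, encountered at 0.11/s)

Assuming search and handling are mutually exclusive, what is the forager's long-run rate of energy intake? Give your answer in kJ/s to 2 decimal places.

0.24 kJ/s

R = (0.14×14 + 0.11×11) / (1 + 0.14×50 + 0.11×46) = 3.17/13.06 = 0.2427 kJ/s.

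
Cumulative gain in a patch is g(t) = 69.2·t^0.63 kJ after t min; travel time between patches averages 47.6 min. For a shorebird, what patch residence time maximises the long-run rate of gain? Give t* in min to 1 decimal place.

By the marginal value theorem, leave when the instantaneous gain rate g'(t) equals the habitat-wide average g(t)/(T + t).
g'(t) = 0.63·69.2·t^-0.37. Setting 0.63·69.2·t^-0.37 = 69.2·t^0.63/(47.6+t) gives 0.63(47.6+t) = t, so 0.37·t = 0.63×47.6.
t* = 0.63×47.6/0.37 = 81.05 min.

81.0 min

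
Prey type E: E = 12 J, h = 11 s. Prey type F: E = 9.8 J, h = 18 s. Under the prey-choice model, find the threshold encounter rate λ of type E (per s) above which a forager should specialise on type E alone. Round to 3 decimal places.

0.091 per s

At the threshold, the rate on type E alone equals the profitability of type F: λ·12/(1 + λ·11) = 9.8/18 = 0.5444.
Rearranging, λ(12 − 0.5444×11) = 0.5444, so λ = 0.5444/6.011 = 0.09057 per s.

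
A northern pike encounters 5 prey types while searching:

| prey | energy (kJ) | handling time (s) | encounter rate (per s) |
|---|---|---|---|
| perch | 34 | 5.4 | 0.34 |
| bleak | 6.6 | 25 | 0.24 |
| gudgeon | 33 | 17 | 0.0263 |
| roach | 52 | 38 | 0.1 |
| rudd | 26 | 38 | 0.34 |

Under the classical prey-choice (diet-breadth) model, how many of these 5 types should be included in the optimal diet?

1

Profitabilities (E/h, kJ/s): perch 6.3, gudgeon 1.94, roach 1.37, rudd 0.684, bleak 0.264. Add prey in this order while the next type's profitability exceeds the intake rate on those already taken.
Rate on top 1: 4.076. gudgeon: 1.94 < 4.076 → exclude; stop.
Optimal diet: perch — 1 of 5 types.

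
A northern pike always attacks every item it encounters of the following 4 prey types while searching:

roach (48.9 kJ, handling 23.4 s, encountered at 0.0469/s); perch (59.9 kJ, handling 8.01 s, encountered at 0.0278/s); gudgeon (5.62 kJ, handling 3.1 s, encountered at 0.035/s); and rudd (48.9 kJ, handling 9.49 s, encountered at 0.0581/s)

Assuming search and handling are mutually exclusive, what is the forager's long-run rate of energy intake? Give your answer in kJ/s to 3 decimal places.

Energy encountered per unit search time: 0.0469×48.9 + 0.0278×59.9 + 0.035×5.62 + 0.0581×48.9 = 6.996 kJ/s.
Handling time per unit search time: 0.0469×23.4 + 0.0278×8.01 + 0.035×3.1 + 0.0581×9.49 = 1.98.
Rate = 6.996/(1 + 1.98) = 2.348 kJ/s.

2.348 kJ/s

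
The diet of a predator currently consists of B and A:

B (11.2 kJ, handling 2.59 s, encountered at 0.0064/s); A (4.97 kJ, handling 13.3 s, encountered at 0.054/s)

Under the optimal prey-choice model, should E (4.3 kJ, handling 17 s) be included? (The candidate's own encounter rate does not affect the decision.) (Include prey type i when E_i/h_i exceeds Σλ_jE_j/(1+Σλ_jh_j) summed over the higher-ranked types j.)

Current rate: (0.0064×11.2 + 0.054×4.97)/(1 + 0.0064×2.59 + 0.054×13.3) = 0.196 kJ/s.
E: E/h = 4.3/17 = 0.2529 kJ/s.
Since 0.2529 > R, including E increases the long-run rate.

Yes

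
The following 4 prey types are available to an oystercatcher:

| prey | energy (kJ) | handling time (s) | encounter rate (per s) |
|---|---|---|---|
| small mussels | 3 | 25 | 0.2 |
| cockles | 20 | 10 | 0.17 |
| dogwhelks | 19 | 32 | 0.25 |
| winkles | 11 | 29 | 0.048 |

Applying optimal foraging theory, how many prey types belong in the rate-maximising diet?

1

Profitabilities (E/h, kJ/s): cockles 2, dogwhelks 0.594, winkles 0.379, small mussels 0.12. Add prey in this order while the next type's profitability exceeds the intake rate on those already taken.
Rate on top 1: 1.259. dogwhelks: 0.594 < 1.259 → exclude; stop.
Optimal diet: cockles — 1 of 4 types.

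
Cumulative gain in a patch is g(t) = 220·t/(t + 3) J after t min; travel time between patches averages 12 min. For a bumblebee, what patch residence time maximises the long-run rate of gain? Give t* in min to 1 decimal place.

Optimal t* satisfies g'(t*) = g(t*)/(T + t*).
g'(t) = 220·3/(t + 3)². Setting 220·3/(t+3)² = 220t/[(t+3)(12+t)] gives 3(12+t) = t(t+3), so t² = 3×12 = 36.
t* = √36 = 6 min.

6.0 min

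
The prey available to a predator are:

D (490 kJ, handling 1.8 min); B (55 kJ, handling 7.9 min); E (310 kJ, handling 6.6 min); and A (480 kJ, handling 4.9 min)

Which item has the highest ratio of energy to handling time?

In descending order of E/h:
D: 490/1.8 = 272 kJ/min
A: 480/4.9 = 98 kJ/min
E: 310/6.6 = 47 kJ/min
B: 55/7.9 = 6.96 kJ/min

D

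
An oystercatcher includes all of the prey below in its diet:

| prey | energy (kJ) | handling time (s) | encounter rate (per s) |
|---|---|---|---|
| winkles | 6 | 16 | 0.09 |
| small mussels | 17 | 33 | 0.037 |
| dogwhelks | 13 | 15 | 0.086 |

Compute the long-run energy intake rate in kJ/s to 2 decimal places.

R = Σλ_iE_i / (1 + Σλ_ih_i)
Numerator: 0.09×6 + 0.037×17 + 0.086×13 = 2.287
Denominator: 1 + 0.09×16 + 0.037×33 + 0.086×15 = 4.951
R = 2.287/4.951 = 0.4619 kJ/s

0.46 kJ/s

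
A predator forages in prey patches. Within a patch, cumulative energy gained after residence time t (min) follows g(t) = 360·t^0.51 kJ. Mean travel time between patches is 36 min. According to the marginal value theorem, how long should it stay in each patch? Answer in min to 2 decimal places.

37.47 min

Optimal t* satisfies g'(t*) = g(t*)/(T + t*).
g'(t) = 0.51·360·t^-0.49. Setting 0.51·360·t^-0.49 = 360·t^0.51/(36+t) gives 0.51(36+t) = t, so 0.49·t = 0.51×36.
t* = 0.51×36/0.49 = 37.47 min.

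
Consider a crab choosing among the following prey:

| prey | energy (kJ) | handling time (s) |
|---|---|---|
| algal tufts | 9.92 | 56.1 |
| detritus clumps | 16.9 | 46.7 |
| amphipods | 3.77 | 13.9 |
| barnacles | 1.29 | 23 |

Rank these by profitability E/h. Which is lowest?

In descending order of E/h:
detritus clumps: 16.9/46.7 = 0.362 kJ/s
amphipods: 3.77/13.9 = 0.271 kJ/s
algal tufts: 9.92/56.1 = 0.177 kJ/s
barnacles: 1.29/23 = 0.0561 kJ/s

barnacles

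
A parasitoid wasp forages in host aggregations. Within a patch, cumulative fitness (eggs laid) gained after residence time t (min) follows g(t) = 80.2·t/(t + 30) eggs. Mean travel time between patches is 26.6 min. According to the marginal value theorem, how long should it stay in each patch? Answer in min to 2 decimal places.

Maximise g(t)/(T+t): set derivative to zero → g'(t)(T+t) = g(t).
g'(t) = 80.2·30/(t + 30)². Setting 80.2·30/(t+30)² = 80.2t/[(t+30)(26.6+t)] gives 30(26.6+t) = t(t+30), so t² = 30×26.6 = 798.
t* = √798 = 28.25 min.

28.25 min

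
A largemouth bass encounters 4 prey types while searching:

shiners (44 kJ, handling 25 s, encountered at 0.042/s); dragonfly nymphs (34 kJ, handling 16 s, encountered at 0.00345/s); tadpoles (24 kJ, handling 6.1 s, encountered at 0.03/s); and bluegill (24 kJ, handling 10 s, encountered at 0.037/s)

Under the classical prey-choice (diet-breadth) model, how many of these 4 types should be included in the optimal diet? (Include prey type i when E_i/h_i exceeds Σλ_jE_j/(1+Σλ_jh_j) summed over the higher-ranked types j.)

Profitabilities (E/h, kJ/s): tadpoles 3.93, bluegill 2.4, dragonfly nymphs 2.12, shiners 1.76. Add prey in this order while the next type's profitability exceeds the intake rate on those already taken.
Rate on top 1: 0.6086. bluegill: 2.4 > 0.6086 → include.
Rate on top 2: 1.035. dragonfly nymphs: 2.12 > 1.035 → include.
Rate on top 3: 1.073. shiners: 1.76 > 1.073 → include.
Optimal diet: tadpoles, bluegill, dragonfly nymphs, shiners — 4 of 4 types.

4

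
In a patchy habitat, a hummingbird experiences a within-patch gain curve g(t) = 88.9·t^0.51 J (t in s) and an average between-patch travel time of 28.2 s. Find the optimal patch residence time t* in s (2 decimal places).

29.35 s

Optimal t* satisfies g'(t*) = g(t*)/(T + t*).
g'(t) = 0.51·88.9·t^-0.49. Setting 0.51·88.9·t^-0.49 = 88.9·t^0.51/(28.2+t) gives 0.51(28.2+t) = t, so 0.49·t = 0.51×28.2.
t* = 0.51×28.2/0.49 = 29.35 s.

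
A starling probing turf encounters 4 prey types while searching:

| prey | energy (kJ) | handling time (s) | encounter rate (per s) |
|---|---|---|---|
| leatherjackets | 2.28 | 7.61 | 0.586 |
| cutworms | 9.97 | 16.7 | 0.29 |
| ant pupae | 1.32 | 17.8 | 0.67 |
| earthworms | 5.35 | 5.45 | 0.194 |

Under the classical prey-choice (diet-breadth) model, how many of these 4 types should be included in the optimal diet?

2

E/h in descending order: earthworms 0.982, cutworms 0.597, leatherjackets 0.3, ant pupae 0.0742 kJ/s. The optimal diet is the largest prefix of this list for which every included type satisfies E_i/h_i > R on the types above it.
Rate on top 1: 0.5045. cutworms: 0.597 > 0.5045 → include.
Rate on top 2: 0.5694. leatherjackets: 0.3 < 0.5694 → exclude; stop.
Optimal diet: earthworms, cutworms — 2 of 4 types.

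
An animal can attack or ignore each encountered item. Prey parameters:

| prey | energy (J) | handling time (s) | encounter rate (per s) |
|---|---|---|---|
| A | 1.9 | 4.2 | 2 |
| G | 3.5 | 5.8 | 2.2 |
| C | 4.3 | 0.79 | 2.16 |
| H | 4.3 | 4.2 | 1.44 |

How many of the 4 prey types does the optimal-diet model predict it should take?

Profitabilities (E/h, J/s): C 5.44, H 1.02, G 0.603, A 0.452. Add prey in this order while the next type's profitability exceeds the intake rate on those already taken.
Rate on top 1: 3.432. H: 1.02 < 3.432 → exclude; stop.
Optimal diet: C — 1 of 4 types.

1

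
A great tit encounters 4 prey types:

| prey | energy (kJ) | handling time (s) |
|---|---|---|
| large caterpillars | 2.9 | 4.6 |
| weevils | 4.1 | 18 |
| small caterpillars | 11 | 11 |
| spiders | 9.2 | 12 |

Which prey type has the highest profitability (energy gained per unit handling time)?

small caterpillars

Profitability E/h (kJ/s): large caterpillars = 2.9/4.6 = 0.63, weevils = 4.1/18 = 0.228, small caterpillars = 11/11 = 1, spiders = 9.2/12 = 0.767.
Ranked: small caterpillars > spiders > large caterpillars > weevils.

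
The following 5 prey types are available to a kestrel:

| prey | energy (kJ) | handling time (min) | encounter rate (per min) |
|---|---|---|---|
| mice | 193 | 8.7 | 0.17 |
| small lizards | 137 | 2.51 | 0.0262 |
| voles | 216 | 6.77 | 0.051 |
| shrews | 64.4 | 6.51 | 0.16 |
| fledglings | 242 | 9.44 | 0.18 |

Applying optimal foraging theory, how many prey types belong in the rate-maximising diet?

Profitabilities (E/h, kJ/min): small lizards 54.6, voles 31.9, fledglings 25.6, mice 22.2, shrews 9.89. Add prey in this order while the next type's profitability exceeds the intake rate on those already taken.
Rate on top 1: 3.368. voles: 31.9 > 3.368 → include.
Rate on top 2: 10.35. fledglings: 25.6 > 10.35 → include.
Rate on top 3: 18.7. mice: 22.2 > 18.7 → include.
Rate on top 4: 19.82. shrews: 9.89 < 19.82 → exclude; stop.
Optimal diet: small lizards, voles, fledglings, mice — 4 of 5 types.

4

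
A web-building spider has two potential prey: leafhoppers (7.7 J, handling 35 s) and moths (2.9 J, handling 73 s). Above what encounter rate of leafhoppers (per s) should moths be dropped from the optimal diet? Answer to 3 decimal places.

0.006 per s

Drop moths once their profitability E₂/h₂ falls below the rate achievable on leafhoppers alone: E₂/h₂ = λE₁/(1 + λh₁).
Solve for λ: λE₁h₂ = E₂(1 + λh₁) → λ(E₁h₂ − E₂h₁) = E₂ → λ = E₂/(E₁h₂ − E₂h₁).
λ = 2.9/(7.7×73 − 2.9×35) = 2.9/460.6 = 0.006296 per s.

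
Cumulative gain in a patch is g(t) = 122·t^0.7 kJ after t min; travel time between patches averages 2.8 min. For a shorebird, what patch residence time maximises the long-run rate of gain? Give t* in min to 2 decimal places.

Maximise g(t)/(T+t): set derivative to zero → g'(t)(T+t) = g(t).
g'(t) = 0.7·122·t^-0.3. Setting 0.7·122·t^-0.3 = 122·t^0.7/(2.8+t) gives 0.7(2.8+t) = t, so 0.30·t = 0.7×2.8.
t* = 0.7×2.8/0.30 = 6.533 min.

6.53 min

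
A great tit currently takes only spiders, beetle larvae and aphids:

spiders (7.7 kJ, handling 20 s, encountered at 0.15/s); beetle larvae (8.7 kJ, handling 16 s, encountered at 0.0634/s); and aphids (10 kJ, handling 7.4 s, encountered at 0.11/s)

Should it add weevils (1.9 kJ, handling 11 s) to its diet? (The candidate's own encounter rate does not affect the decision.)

Current rate: (0.15×7.7 + 0.0634×8.7 + 0.11×10)/(1 + 0.15×20 + 0.0634×16 + 0.11×7.4) = 0.4815 kJ/s.
Profitability of weevils: 1.9/11 = 0.1727 kJ/s.
Since 0.1727 < R, time spent handling weevils is better spent searching.

No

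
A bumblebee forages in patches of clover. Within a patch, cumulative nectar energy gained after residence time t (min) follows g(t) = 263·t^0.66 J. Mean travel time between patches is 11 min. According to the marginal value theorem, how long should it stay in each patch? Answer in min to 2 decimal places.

Optimal t* satisfies g'(t*) = g(t*)/(T + t*).
g'(t) = 0.66·263·t^-0.34. Setting 0.66·263·t^-0.34 = 263·t^0.66/(11+t) gives 0.66(11+t) = t, so 0.34·t = 0.66×11.
t* = 0.66×11/0.34 = 21.35 min.

21.35 min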